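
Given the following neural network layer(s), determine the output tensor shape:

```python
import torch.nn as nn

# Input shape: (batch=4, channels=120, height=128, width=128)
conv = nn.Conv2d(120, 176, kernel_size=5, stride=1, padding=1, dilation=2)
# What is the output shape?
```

Input: (4, 120, 128, 128) -> Output: (4, 176, 122, 122)

Answer: (4, 176, 122, 122)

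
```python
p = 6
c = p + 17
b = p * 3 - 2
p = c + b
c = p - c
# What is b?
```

Trace:
`p = 6` → p = 6
`c = p + 17` → c = 23
`b = p * 3 - 2` → b = 16
`p = c + b` → p = 39
`c = p - c` → c = 16
So b = 16

Answer: 16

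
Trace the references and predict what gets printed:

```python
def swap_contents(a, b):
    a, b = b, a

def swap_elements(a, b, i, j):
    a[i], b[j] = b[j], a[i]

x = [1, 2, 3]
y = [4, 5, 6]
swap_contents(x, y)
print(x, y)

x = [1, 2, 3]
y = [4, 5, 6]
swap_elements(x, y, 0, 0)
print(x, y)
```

Key concept: parameter rebinding vs mutation.
Step by step:
`x = [1, 2, 3]` → x = [1, 2, 3]
`y = [4, 5, 6]` → y = [4, 5, 6]
`swap_contents(x, y)` → no visible change to tracked variables
`print(x, y)` → prints [1, 2, 3] [4, 5, 6]
`x = [1, 2, 3]` → x = [1, 2, 3]
`y = [4, 5, 6]` → y = [4, 5, 6]
`swap_elements(x, y, 0, 0)` → x = [4, 2, 3]; y = [1, 5, 6]
`print(x, y)` → prints [4, 2, 3] [1, 5, 6]

Answer:
[1, 2, 3] [4, 5, 6]
[4, 2, 3] [1, 5, 6]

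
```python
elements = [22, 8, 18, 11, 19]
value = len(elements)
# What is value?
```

Trace:
`elements = [22, 8, 18, 11, 19]` → elements = [22, 8, 18, 11, 19]
`value = len(elements)` → value = 5
So value = 5

Answer: 5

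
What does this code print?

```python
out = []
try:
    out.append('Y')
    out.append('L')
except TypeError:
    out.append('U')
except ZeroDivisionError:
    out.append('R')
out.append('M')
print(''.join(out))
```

Execution trace: 'Y' (try body) → 'L' (try body, no exception) → 'M' (after the try/except). Output: YLM

Answer: YLM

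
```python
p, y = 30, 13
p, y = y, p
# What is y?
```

Trace:
`p, y = 30, 13` → p = 30; y = 13
`p, y = y, p` → p = 13; y = 30
So y = 30

Answer: 30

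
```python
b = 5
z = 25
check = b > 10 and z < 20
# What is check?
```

Trace:
`b = 5` → b = 5
`z = 25` → z = 25
`check = b > 10 and z < 20` → check = False
So check = False

Answer: False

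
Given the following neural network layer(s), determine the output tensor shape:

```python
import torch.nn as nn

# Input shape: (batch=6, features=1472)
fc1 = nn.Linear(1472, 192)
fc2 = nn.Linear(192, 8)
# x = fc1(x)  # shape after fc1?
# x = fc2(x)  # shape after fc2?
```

Input: (6, 1472) -> after fc1: (6, 192) -> Output: (6, 8)

Answer: (6, 8)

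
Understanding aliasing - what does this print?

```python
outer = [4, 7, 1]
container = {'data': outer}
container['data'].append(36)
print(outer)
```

Key concept: dict holds reference to list.
Step by step:
`outer = [4, 7, 1]` → outer = [4, 7, 1]
`container = {'data': outer}` → container = {'data': [4, 7, 1]}
`container['data'].append(36)` → outer = [4, 7, 1, 36]; container = {'data': [4, 7, 1, 36]}
`print(outer)` → prints [4, 7, 1, 36]

Answer: [4, 7, 1, 36]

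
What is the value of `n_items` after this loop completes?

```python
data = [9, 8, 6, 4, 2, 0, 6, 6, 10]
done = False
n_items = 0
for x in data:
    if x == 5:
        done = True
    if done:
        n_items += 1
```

Count elements after first 5 in [9, 8, 6, 4, 2, 0, 6, 6, 10]
`n_items` takes the values: 0

Answer: 0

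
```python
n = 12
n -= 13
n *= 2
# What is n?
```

Trace:
`n = 12` → n = 12
`n -= 13` → n = -1
`n *= 2` → n = -2
So n = -2

Answer: -2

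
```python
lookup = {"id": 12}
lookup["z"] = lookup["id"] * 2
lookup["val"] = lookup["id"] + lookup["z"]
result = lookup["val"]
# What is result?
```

Trace:
`lookup = {"id": 12}` → lookup = {'id': 12}
`lookup["z"] = lookup["id"] * 2` → lookup = {'id': 12, 'z': 24}
`lookup["val"] = lookup["id"] + lookup["z"]` → lookup = {'id': 12, 'z': 24, 'val': 36}
`result = lookup["val"]` → result = 36
So result = 36

Answer: 36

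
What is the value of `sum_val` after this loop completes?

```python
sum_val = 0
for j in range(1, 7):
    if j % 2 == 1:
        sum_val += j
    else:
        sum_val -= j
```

Add odd, subtract even
`sum_val` takes the values: 0 → 1 → -1 → 2 → -2 → 3 → -3

Answer: -3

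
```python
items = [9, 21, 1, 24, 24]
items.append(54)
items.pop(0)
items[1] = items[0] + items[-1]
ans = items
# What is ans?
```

Trace:
`items = [9, 21, 1, 24, 24]` → items = [9, 21, 1, 24, 24]
`items.append(54)` → items = [9, 21, 1, 24, 24, 54]
`items.pop(0)` → items = [21, 1, 24, 24, 54]
`items[1] = items[0] + items[-1]` → items = [21, 75, 24, 24, 54]
`ans = items` → ans = [21, 75, 24, 24, 54]
So ans = [21, 75, 24, 24, 54]

Answer: [21, 75, 24, 24, 54]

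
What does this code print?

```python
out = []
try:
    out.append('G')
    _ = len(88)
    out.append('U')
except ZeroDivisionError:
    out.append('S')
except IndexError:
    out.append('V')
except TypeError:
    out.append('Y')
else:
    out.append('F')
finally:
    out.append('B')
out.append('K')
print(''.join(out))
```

Execution trace: 'G' (try body) → 'Y' (except TypeError) → 'B' (finally) → 'K' (after the try/except). Output: GYBK

Answer: GYBK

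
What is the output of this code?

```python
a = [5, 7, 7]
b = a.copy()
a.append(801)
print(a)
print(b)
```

Key concept: list.copy() creates independent copy.
Step by step:
`a = [5, 7, 7]` → a = [5, 7, 7]
`b = a.copy()` → b = [5, 7, 7]
`a.append(801)` → a = [5, 7, 7, 801]
`print(a)` → prints [5, 7, 7, 801]
`print(b)` → prints [5, 7, 7]

Answer:
[5, 7, 7, 801]
[5, 7, 7]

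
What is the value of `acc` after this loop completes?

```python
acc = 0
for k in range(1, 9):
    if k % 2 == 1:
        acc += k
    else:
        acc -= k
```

Add odd, subtract even
`acc` takes the values: 0 → 1 → -1 → 2 → -2 → 3 → -3 → 4 → -4

Answer: -4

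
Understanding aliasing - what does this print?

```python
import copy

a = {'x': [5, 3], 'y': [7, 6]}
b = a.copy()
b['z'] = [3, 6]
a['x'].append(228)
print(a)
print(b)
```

Key concept: shallow copy of dict with mutable values.
Step by step:
`a = {'x': [5, 3], 'y': [7, 6]}` → a = {'x': [5, 3], 'y': [7, 6]}
`b = a.copy()` → b = {'x': [5, 3], 'y': [7, 6]}
`b['z'] = [3, 6]` → b = {'x': [5, 3], 'y': [7, 6], 'z': [3, 6]}
`a['x'].append(228)` → a = {'x': [5, 3, 228], 'y': [7, 6]}; b = {'x': [5, 3, 228], 'y': [7, 6], 'z': [3, 6]}
`print(a)` → prints {'x': [5, 3, 228], 'y': [7, 6]}
`print(b)` → prints {'x': [5, 3, 228], 'y': [7, 6], 'z': [3, 6]}

Answer:
{'x': [5, 3, 228], 'y': [7, 6]}
{'x': [5, 3, 228], 'y': [7, 6], 'z': [3, 6]}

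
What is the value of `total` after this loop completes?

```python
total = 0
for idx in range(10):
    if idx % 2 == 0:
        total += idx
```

Sum of even numbers 0 to 9
`total` takes the values: 0 → 2 → 6 → 12 → 20

Answer: 20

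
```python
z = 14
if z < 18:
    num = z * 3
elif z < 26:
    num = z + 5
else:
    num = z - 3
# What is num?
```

Trace:
`z = 14` → z = 14
`if z < 18: ...` → z < 18 is True → num = 42
So num = 42

Answer: 42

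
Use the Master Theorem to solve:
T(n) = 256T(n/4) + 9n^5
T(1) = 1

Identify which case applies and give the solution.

a=256, b=4, f(n)=9n^5. log_4(256) = 4. Since c=5 > 4 and the regularity condition holds (256(n/4)^5 = (256/4^5)n^5 with 256/4^5 < 1), Case 3 applies: T(n) = Θ(f(n)) = O(n^5).

Answer: O(n^5) - Case 3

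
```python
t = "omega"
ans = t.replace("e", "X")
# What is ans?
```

Trace:
`t = "omega"` → t = 'omega'
`ans = t.replace("e", "X")` → ans = 'omXga'
So ans = 'omXga'

Answer: 'omXga'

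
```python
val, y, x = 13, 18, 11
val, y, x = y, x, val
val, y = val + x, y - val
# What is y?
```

Trace:
`val, y, x = 13, 18, 11` → val = 13; y = 18; x = 11
`val, y, x = y, x, val` → val = 18; y = 11; x = 13
`val, y = val + x, y - val` → val = 31; y = -7
So y = -7

Answer: -7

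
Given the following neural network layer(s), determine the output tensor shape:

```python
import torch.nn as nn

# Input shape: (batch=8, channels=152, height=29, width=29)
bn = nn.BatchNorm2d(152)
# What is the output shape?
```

Input: (8, 152, 29, 29) -> Output: (8, 152, 29, 29)

Answer: (8, 152, 29, 29)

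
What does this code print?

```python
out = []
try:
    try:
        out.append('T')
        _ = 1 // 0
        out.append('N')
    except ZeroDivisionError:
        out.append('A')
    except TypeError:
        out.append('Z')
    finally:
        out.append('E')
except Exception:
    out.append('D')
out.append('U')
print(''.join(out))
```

Execution trace: 'T' (inner try body) → 'A' (inner except ZeroDivisionError) → 'E' (inner finally) → 'U' (after the try/except). Output: TAEU

Answer: TAEU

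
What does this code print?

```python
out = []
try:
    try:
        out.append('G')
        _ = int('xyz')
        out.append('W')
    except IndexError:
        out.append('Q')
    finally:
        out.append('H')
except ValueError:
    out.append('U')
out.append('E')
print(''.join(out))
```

Execution trace: 'G' (try body) → 'H' (finally) → 'U' (outer except ValueError) → 'E' (after the try/except). Output: GHUE

Answer: GHUE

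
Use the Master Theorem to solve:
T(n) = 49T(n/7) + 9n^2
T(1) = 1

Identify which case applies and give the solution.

a=49, b=7, f(n)=9n^2. log_7(49) = 2. Since c=2 = 2, Case 2 applies: T(n) = Θ(n^log_b(a) · log n) = O(n^2 log n).

Answer: O(n^2 log n) - Case 2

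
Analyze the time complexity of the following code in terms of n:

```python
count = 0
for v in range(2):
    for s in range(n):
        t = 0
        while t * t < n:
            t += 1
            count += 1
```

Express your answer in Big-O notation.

Each loop level contributes: 1 × n × √n. Multiplying the contributions gives O(n√n).

Answer: O(n√n)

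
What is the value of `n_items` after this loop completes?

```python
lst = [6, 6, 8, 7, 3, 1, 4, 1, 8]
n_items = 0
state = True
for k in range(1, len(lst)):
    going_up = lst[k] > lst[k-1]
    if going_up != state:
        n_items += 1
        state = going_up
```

Count direction changes in [6, 6, 8, 7, 3, 1, 4, 1, 8]
`n_items` takes the values: 0 → 1 → 2 → 3 → 4 → 5 → 6

Answer: 6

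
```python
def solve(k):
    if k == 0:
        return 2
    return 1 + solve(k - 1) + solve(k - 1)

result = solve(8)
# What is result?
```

solve(k) = 1 + 2·solve(k-1), solve(0)=2. Closed form: (2+1)·2^8 - 1 = 767.

Answer: 767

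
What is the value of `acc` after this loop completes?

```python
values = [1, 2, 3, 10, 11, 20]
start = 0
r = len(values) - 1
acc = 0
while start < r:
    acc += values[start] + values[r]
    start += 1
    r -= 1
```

Sum of pairs from ends
`acc` takes the values: 0 → 21 → 34 → 47

Answer: 47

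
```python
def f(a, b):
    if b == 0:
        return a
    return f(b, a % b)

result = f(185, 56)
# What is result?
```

f(185, 56) -> f(56, 17) -> f(17, 5) -> f(5, 2) -> f(2, 1) -> f(1, 0) -> 1

Answer: 1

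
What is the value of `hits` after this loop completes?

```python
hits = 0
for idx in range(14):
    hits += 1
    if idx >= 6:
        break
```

Loop breaks when idx reaches 6, hits is 7
`hits` takes the values: 0 → 1 → 2 → 3 → 4 → 5 → 6 → 7

Answer: 7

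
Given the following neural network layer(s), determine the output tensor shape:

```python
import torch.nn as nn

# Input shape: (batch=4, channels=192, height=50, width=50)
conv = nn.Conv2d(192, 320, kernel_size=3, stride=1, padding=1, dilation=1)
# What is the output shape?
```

Input: (4, 192, 50, 50) -> Output: (4, 320, 50, 50)

Answer: (4, 320, 50, 50)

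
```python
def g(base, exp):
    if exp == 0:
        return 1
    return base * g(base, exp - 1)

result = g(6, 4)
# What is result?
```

g(6, 4) = 6 * 6 * 6 * 6 = 1296

Answer: 1296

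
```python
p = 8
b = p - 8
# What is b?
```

Trace:
`p = 8` → p = 8
`b = p - 8` → b = 0
So b = 0

Answer: 0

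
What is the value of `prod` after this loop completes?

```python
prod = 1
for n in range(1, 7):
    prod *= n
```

6! = 720
`prod` takes the values: 1 → 2 → 6 → 24 → 120 → 720

Answer: 720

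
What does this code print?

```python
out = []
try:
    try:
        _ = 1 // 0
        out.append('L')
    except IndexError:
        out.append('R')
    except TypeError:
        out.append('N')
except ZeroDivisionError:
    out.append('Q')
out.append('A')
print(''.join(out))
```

Execution trace: 'Q' (outer except ZeroDivisionError) → 'A' (after the try/except). Output: QA

Answer: QA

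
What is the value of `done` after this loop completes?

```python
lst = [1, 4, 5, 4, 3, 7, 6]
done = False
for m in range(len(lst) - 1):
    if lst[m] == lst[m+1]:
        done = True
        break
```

Check consecutive duplicates in [1, 4, 5, 4, 3, 7, 6]
`done` takes the values: False

Answer: False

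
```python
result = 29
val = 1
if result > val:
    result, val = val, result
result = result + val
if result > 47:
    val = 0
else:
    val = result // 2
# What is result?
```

Trace:
`result = 29` → result = 29
`val = 1` → val = 1
`if result > val: ...` → result > val is True → result = 1; val = 29
`result = result + val` → result = 30
`if result > 47: ...` → result > 47 is False, take else branch → val = 15
So result = 30

Answer: 30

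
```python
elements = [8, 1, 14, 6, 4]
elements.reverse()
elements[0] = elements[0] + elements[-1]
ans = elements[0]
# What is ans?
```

Trace:
`elements = [8, 1, 14, 6, 4]` → elements = [8, 1, 14, 6, 4]
`elements.reverse()` → elements = [4, 6, 14, 1, 8]
`elements[0] = elements[0] + elements[-1]` → elements = [12, 6, 14, 1, 8]
`ans = elements[0]` → ans = 12
So ans = 12

Answer: 12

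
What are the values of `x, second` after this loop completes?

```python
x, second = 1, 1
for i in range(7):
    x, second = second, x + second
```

Fibonacci: after 7 iterations
`x, second` takes the values: (1, 1) → (1, 2) → (2, 3) → (3, 5) → (5, 8) → (8, 13) → (13, 21) → (21, 34)

Answer: 21, 34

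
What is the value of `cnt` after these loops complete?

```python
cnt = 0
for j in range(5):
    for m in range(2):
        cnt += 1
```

5 * 2 = 10
`cnt` takes the values: 0 → 1 → 2 → 3 → 4 → 5 → 6 → 7 → 8 → 9 → 10

Answer: 10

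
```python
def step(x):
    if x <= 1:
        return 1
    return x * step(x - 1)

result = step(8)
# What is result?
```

step(8) = 8 * 7 * 6 * 5 * 4 * 3 * 2 * 1 = 40320

Answer: 40320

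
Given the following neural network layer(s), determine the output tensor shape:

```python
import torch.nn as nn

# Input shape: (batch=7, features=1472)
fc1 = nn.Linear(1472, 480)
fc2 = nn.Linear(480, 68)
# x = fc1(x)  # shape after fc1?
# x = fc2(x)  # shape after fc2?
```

Input: (7, 1472) -> after fc1: (7, 480) -> Output: (7, 68)

Answer: (7, 68)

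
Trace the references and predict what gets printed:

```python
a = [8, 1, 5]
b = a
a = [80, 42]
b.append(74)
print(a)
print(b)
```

Key concept: rebinding vs mutation: a is rebound to a new list, b still points at the original.
Step by step:
`a = [8, 1, 5]` → a = [8, 1, 5]
`b = a` → b = [8, 1, 5] (same object as a)
`a = [80, 42]` → a = [80, 42]
`b.append(74)` → b = [8, 1, 5, 74]
`print(a)` → prints [80, 42]
`print(b)` → prints [8, 1, 5, 74]

Answer:
[80, 42]
[8, 1, 5, 74]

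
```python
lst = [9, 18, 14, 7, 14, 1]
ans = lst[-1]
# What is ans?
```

Trace:
`lst = [9, 18, 14, 7, 14, 1]` → lst = [9, 18, 14, 7, 14, 1]
`ans = lst[-1]` → ans = 1
So ans = 1

Answer: 1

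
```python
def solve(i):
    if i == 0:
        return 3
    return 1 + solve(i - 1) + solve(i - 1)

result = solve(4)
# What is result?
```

solve(i) = 1 + 2·solve(i-1), solve(0)=3. Closed form: (3+1)·2^4 - 1 = 63.

Answer: 63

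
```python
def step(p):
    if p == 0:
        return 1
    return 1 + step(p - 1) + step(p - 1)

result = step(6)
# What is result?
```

step(p) = 1 + 2·step(p-1), step(0)=1. Closed form: (1+1)·2^6 - 1 = 127.

Answer: 127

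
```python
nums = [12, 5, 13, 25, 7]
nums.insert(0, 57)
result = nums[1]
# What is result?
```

Trace:
`nums = [12, 5, 13, 25, 7]` → nums = [12, 5, 13, 25, 7]
`nums.insert(0, 57)` → nums = [57, 12, 5, 13, 25, 7]
`result = nums[1]` → result = 12
So result = 12

Answer: 12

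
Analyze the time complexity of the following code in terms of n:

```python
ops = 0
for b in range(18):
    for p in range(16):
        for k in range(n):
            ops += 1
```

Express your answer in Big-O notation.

Each loop level contributes: 1 × 1 × n. Multiplying the contributions gives O(n).

Answer: O(n)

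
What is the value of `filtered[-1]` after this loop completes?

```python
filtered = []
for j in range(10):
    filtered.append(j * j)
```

Last element of squares 0 to 9
`filtered` takes the values: [] → [0] → [0, 1] → [0, 1, 4] → [0, 1, 4, 9] → [0, 1, 4, 9, 16] → [0, 1, 4, 9, 16, 25] → [0, 1, 4, 9, 16, 25, 36] → [0, 1, 4, 9, 16, 25, 36, 49] → [0, 1, 4, 9, 16, 25, 36, 49, 64] → [0, 1, 4, 9, 16, 25, 36, 49, 64, 81]
So `filtered[-1]` = 81

Answer: 81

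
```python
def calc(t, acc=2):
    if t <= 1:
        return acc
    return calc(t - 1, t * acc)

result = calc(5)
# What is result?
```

Accumulator trace (n, acc): (5, 2) -> (4, 10) -> (3, 40) -> (2, 120) -> (1, 240) -> return 240

Answer: 240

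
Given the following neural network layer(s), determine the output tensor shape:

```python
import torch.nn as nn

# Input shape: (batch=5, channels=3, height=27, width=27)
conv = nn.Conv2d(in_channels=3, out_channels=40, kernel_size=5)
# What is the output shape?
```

Input: (5, 3, 27, 27) -> Output: (5, 40, 23, 23)

Answer: (5, 40, 23, 23)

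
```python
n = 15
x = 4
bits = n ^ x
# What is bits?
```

Trace:
`n = 15` → n = 15
`x = 4` → x = 4
`bits = n ^ x` → bits = 11
So bits = 11

Answer: 11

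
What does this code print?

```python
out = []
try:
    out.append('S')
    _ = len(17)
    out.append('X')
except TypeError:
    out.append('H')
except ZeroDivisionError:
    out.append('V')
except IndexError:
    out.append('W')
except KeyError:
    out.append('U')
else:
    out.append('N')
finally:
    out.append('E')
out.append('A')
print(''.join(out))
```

Execution trace: 'S' (try body) → 'H' (except TypeError) → 'E' (finally) → 'A' (after the try/except). Output: SHEA

Answer: SHEA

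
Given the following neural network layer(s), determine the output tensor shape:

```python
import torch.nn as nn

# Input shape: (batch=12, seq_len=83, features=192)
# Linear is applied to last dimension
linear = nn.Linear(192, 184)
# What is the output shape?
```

Input: (12, 83, 192) -> Output: (12, 83, 184)

Answer: (12, 83, 184)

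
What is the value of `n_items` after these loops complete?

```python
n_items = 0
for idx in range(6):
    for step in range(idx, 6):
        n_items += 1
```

Upper triangle: 6 + 5 + ... + 1
`n_items` takes the values: 0 → 1 → 2 → 3 → 4 → 5 → 6 → 7 → 8 → 9 → 10 → 11 → 12 → 13 → 14 → 15 → 16 → 17 → 18 → 19 → 20 → 21

Answer: 21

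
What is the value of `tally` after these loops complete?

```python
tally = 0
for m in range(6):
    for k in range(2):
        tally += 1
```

6 * 2 = 12
`tally` takes the values: 0 → 1 → 2 → 3 → 4 → 5 → 6 → 7 → 8 → 9 → 10 → 11 → 12

Answer: 12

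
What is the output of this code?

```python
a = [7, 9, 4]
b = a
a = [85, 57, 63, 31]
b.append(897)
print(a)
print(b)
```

Key concept: rebinding vs mutation: a is rebound to a new list, b still points at the original.
Step by step:
`a = [7, 9, 4]` → a = [7, 9, 4]
`b = a` → b = [7, 9, 4] (same object as a)
`a = [85, 57, 63, 31]` → a = [85, 57, 63, 31]
`b.append(897)` → b = [7, 9, 4, 897]
`print(a)` → prints [85, 57, 63, 31]
`print(b)` → prints [7, 9, 4, 897]

Answer:
[85, 57, 63, 31]
[7, 9, 4, 897]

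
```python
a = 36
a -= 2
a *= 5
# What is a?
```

Trace:
`a = 36` → a = 36
`a -= 2` → a = 34
`a *= 5` → a = 170
So a = 170

Answer: 170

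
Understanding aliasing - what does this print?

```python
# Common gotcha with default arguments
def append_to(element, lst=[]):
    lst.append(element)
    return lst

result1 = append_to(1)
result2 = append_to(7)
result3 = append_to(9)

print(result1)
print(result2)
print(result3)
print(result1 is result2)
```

Key concept: mutable default argument gotcha.
Step by step:
`result1 = append_to(1)` → result1 = [1]
`result2 = append_to(7)` → result1 = [1, 7] (same object as result2); result2 = [1, 7] (same object as result1)
`result3 = append_to(9)` → result1 = [1, 7, 9] (same object as result2, result3); result2 = [1, 7, 9] (same object as result1, result3); result3 = [1, 7, 9] (same object as result1, result2)
`print(result1)` → prints [1, 7, 9]
`print(result2)` → prints [1, 7, 9]
`print(result3)` → prints [1, 7, 9]
`print(result1 is result2)` → prints True

Answer:
[1, 7, 9]
[1, 7, 9]
[1, 7, 9]
True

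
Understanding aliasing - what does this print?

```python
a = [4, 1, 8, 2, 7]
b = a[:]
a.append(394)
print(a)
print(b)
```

Key concept: slice [:] creates copy.
Step by step:
`a = [4, 1, 8, 2, 7]` → a = [4, 1, 8, 2, 7]
`b = a[:]` → b = [4, 1, 8, 2, 7]
`a.append(394)` → a = [4, 1, 8, 2, 7, 394]
`print(a)` → prints [4, 1, 8, 2, 7, 394]
`print(b)` → prints [4, 1, 8, 2, 7]

Answer:
[4, 1, 8, 2, 7, 394]
[4, 1, 8, 2, 7]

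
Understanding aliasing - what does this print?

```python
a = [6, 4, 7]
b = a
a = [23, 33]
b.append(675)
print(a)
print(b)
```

Key concept: rebinding vs mutation: a is rebound to a new list, b still points at the original.
Step by step:
`a = [6, 4, 7]` → a = [6, 4, 7]
`b = a` → b = [6, 4, 7] (same object as a)
`a = [23, 33]` → a = [23, 33]
`b.append(675)` → b = [6, 4, 7, 675]
`print(a)` → prints [23, 33]
`print(b)` → prints [6, 4, 7, 675]

Answer:
[23, 33]
[6, 4, 7, 675]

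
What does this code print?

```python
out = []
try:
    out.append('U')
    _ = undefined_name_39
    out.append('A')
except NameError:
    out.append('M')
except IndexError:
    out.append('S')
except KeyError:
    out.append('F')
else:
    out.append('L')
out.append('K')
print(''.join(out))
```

Execution trace: 'U' (try body) → 'M' (except NameError) → 'K' (after the try/except). Output: UMK

Answer: UMK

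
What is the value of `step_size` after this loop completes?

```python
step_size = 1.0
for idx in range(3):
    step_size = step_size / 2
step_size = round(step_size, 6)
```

Halving LR 3 times: 1 / 2^3
`step_size` takes the values: 1.0 → 0.5 → 0.25 → 0.125

Answer: 0.125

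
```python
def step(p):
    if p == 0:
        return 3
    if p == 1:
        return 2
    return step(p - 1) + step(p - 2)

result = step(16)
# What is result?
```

Build up from base cases: step(0)=3, step(1)=2, step(2)=5, step(3)=7, step(4)=12, step(5)=19, step(6)=31, ..., step(16)=3804

Answer: 3804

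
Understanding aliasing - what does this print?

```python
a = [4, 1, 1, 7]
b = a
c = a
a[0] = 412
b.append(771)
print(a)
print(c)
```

Key concept: multiple aliases.
Step by step:
`a = [4, 1, 1, 7]` → a = [4, 1, 1, 7]
`b = a` → b = [4, 1, 1, 7] (same object as a)
`c = a` → c = [4, 1, 1, 7] (same object as a, b)
`a[0] = 412` → a = [412, 1, 1, 7] (same object as b, c); b = [412, 1, 1, 7] (same object as a, c); c = [412, 1, 1, 7] (same object as a, b)
`b.append(771)` → a = [412, 1, 1, 7, 771] (same object as b, c); b = [412, 1, 1, 7, 771] (same object as a, c); c = [412, 1, 1, 7, 771] (same object as a, b)
`print(a)` → prints [412, 1, 1, 7, 771]
`print(c)` → prints [412, 1, 1, 7, 771]

Answer:
[412, 1, 1, 7, 771]
[412, 1, 1, 7, 771]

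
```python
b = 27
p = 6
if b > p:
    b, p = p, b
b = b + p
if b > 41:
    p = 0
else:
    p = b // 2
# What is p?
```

Trace:
`b = 27` → b = 27
`p = 6` → p = 6
`if b > p: ...` → b > p is True → b = 6; p = 27
`b = b + p` → b = 33
`if b > 41: ...` → b > 41 is False, take else branch → p = 16
So p = 16

Answer: 16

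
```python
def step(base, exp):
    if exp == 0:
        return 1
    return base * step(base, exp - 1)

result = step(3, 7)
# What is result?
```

step(3, 7) = 3 * 3 * 3 * 3 * 3 * 3 * 3 = 2187

Answer: 2187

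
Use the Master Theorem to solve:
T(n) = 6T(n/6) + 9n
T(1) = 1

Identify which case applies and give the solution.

a=6, b=6, f(n)=9n. log_6(6) = 1. Since c=1 = 1, Case 2 applies: T(n) = Θ(n^log_b(a) · log n) = O(n log n).

Answer: O(n log n) - Case 2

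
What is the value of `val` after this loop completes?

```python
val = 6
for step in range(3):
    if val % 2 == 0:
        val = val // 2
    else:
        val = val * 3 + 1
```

Collatz-style transformation from 6
`val` takes the values: 6 → 3 → 10 → 5

Answer: 5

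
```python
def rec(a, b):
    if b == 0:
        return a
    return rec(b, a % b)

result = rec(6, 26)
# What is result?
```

rec(6, 26) -> rec(26, 6) -> rec(6, 2) -> rec(2, 0) -> 2

Answer: 2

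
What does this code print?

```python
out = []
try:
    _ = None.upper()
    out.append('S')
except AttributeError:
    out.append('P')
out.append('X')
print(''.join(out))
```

Execution trace: 'P' (except AttributeError) → 'X' (after the try/except). Output: PX

Answer: PX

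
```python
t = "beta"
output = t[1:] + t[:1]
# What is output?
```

Trace:
`t = "beta"` → t = 'beta'
`output = t[1:] + t[:1]` → output = 'etab'
So output = 'etab'

Answer: 'etab'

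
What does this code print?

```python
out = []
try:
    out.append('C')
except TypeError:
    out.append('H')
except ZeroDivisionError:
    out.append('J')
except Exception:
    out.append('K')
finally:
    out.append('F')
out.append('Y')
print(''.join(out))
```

Execution trace: 'C' (try body, no exception) → 'F' (finally) → 'Y' (after the try/except). Output: CFY

Answer: CFY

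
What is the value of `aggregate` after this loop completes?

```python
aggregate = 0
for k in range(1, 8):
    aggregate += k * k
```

Sum of squares 1² to 7² = 140
`aggregate` takes the values: 0 → 1 → 5 → 14 → 30 → 55 → 91 → 140

Answer: 140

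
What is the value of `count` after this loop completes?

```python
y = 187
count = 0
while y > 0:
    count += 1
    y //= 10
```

Count digits by repeated division by 10
`count` takes the values: 0 → 1 → 2 → 3

Answer: 3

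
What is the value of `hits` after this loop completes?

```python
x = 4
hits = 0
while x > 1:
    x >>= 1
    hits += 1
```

Count right shifts until 1
`hits` takes the values: 0 → 1 → 2

Answer: 2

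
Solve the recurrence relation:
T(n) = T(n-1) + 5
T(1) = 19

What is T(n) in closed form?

Unrolling: T(n) = T(1) + 5·(n-1) = 19 + 5(n-1) = 5n + 14.

Answer: T(n) = 5n + 14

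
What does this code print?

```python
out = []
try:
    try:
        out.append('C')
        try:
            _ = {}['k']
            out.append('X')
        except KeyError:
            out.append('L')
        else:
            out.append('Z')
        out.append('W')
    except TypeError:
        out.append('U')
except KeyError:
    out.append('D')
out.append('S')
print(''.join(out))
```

Execution trace: 'C' (try body) → 'L' (inner except KeyError) → 'W' (try body, no exception) → 'S' (after the try/except). Output: CLWS

Answer: CLWS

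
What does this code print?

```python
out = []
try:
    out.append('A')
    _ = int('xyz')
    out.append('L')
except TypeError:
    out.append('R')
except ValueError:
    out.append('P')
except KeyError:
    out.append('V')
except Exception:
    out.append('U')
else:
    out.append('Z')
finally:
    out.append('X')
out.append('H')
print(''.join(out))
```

Execution trace: 'A' (try body) → 'P' (except ValueError) → 'X' (finally) → 'H' (after the try/except). Output: APXH

Answer: APXH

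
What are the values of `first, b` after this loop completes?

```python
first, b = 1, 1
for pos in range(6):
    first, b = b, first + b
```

Fibonacci: after 6 iterations
`first, b` takes the values: (1, 1) → (1, 2) → (2, 3) → (3, 5) → (5, 8) → (8, 13) → (13, 21)

Answer: 13, 21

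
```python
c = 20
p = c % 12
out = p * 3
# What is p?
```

Trace:
`c = 20` → c = 20
`p = c % 12` → p = 8
`out = p * 3` → out = 24
So p = 8

Answer: 8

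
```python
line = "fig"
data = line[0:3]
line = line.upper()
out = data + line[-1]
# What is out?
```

Trace:
`line = "fig"` → line = 'fig'
`data = line[0:3]` → data = 'fig'
`line = line.upper()` → line = 'FIG'
`out = data + line[-1]` → out = 'figG'
So out = 'figG'

Answer: 'figG'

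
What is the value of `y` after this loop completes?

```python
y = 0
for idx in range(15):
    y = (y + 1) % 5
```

Increment mod 5, 15 times = 0
`y` takes the values: 0 → 1 → 2 → 3 → 4 → 0 → 1 → 2 → 3 → 4 → 0 → 1 → 2 → 3 → 4 → 0

Answer: 0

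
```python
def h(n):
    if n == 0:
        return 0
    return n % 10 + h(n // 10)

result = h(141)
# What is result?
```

Sum of digits of 141: 1 + 4 + 1 = 6

Answer: 6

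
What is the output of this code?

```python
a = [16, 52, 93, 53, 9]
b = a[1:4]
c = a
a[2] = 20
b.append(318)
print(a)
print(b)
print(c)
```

Key concept: slice vs alias.
Step by step:
`a = [16, 52, 93, 53, 9]` → a = [16, 52, 93, 53, 9]
`b = a[1:4]` → b = [52, 93, 53]
`c = a` → c = [16, 52, 93, 53, 9] (same object as a)
`a[2] = 20` → a = [16, 52, 20, 53, 9] (same object as c); c = [16, 52, 20, 53, 9] (same object as a)
`b.append(318)` → b = [52, 93, 53, 318]
`print(a)` → prints [16, 52, 20, 53, 9]
`print(b)` → prints [52, 93, 53, 318]
`print(c)` → prints [16, 52, 20, 53, 9]

Answer:
[16, 52, 20, 53, 9]
[52, 93, 53, 318]
[16, 52, 20, 53, 9]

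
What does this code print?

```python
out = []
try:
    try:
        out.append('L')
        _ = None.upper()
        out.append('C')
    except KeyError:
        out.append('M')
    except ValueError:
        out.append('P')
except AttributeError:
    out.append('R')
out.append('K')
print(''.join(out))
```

Execution trace: 'L' (try body) → 'R' (outer except AttributeError) → 'K' (after the try/except). Output: LRK

Answer: LRK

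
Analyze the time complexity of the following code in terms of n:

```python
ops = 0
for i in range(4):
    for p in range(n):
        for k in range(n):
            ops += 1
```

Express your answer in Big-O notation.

Each loop level contributes: 1 × n × n. Multiplying the contributions gives O(n^2).

Answer: O(n^2)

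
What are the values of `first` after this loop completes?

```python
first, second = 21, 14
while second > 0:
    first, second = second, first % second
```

GCD of 21 and 14
`first` takes the values: 21 → 14 → 7

Answer: 7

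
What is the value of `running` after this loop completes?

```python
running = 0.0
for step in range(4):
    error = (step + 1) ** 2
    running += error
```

Sum of squared losses 1² + 2² + ... + 4²
`running` takes the values: 0.0 → 1.0 → 5.0 → 14.0 → 30.0

Answer: 30.0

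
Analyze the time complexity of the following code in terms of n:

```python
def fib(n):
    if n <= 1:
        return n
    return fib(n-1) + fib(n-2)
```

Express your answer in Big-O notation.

This is Recursive Fibonacci (naive). Time complexity: O(2^n).

Answer: O(2^n)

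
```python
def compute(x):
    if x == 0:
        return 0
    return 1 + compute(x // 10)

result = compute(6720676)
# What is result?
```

Count of digits of 6720676: 7

Answer: 7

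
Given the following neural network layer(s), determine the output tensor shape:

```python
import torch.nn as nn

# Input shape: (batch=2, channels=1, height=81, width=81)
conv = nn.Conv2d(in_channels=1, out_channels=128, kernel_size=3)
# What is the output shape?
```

Input: (2, 1, 81, 81) -> Output: (2, 128, 79, 79)

Answer: (2, 128, 79, 79)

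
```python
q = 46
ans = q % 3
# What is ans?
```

Trace:
`q = 46` → q = 46
`ans = q % 3` → ans = 1
So ans = 1

Answer: 1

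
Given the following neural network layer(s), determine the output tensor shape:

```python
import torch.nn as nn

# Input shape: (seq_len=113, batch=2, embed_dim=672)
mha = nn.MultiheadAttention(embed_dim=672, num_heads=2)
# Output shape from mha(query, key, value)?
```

Input: (113, 2, 672) -> Output: (113, 2, 672)

Answer: (113, 2, 672)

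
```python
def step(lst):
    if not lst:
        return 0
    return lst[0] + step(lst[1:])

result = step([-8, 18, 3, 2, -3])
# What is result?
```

(-8) + 18 + 3 + 2 + (-3) + 0 = 12

Answer: 12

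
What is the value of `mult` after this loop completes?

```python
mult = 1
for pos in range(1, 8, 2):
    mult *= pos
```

Product of 1, 3, 5, ... up to 7
`mult` takes the values: 1 → 3 → 15 → 105

Answer: 105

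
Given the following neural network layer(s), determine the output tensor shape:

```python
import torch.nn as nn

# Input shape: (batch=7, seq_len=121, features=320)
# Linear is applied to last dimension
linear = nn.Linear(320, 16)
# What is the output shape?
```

Input: (7, 121, 320) -> Output: (7, 121, 16)

Answer: (7, 121, 16)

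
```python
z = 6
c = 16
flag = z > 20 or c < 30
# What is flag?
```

Trace:
`z = 6` → z = 6
`c = 16` → c = 16
`flag = z > 20 or c < 30` → flag = True
So flag = True

Answer: True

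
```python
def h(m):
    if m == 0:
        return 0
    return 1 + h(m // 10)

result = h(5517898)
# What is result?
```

Count of digits of 5517898: 7

Answer: 7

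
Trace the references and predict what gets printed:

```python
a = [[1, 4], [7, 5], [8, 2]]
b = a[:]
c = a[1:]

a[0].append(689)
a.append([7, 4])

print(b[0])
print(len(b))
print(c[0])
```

Key concept: slice with nested mutation.
Step by step:
`a = [[1, 4], [7, 5], [8, 2]]` → a = [[1, 4], [7, 5], [8, 2]]
`b = a[:]` → b = [[1, 4], [7, 5], [8, 2]]
`c = a[1:]` → c = [[7, 5], [8, 2]]
`a[0].append(689)` → a = [[1, 4, 689], [7, 5], [8, 2]]; b = [[1, 4, 689], [7, 5], [8, 2]]
`a.append([7, 4])` → a = [[1, 4, 689], [7, 5], [8, 2], [7, 4]]
`print(b[0])` → prints [1, 4, 689]
`print(len(b))` → prints 3
`print(c[0])` → prints [7, 5]

Answer:
[1, 4, 689]
3
[7, 5]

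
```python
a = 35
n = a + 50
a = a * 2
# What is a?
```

Trace:
`a = 35` → a = 35
`n = a + 50` → n = 85
`a = a * 2` → a = 70
So a = 70

Answer: 70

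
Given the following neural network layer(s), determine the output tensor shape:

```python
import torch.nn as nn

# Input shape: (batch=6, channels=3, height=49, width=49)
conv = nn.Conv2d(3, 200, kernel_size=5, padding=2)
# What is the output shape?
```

Input: (6, 3, 49, 49) -> Output: (6, 200, 49, 49)

Answer: (6, 200, 49, 49)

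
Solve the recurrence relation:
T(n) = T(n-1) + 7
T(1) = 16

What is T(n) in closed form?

Unrolling: T(n) = T(1) + 7·(n-1) = 16 + 7(n-1) = 7n + 9.

Answer: T(n) = 7n + 9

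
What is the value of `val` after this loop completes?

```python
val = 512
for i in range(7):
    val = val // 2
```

Halve 7 times: 512 // 2^7 = 4
`val` takes the values: 512 → 256 → 128 → 64 → 32 → 16 → 8 → 4

Answer: 4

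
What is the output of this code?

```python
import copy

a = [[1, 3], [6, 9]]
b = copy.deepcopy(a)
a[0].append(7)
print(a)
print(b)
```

Key concept: deep copy is fully independent.
Step by step:
`a = [[1, 3], [6, 9]]` → a = [[1, 3], [6, 9]]
`b = copy.deepcopy(a)` → b = [[1, 3], [6, 9]]
`a[0].append(7)` → a = [[1, 3, 7], [6, 9]]
`print(a)` → prints [[1, 3, 7], [6, 9]]
`print(b)` → prints [[1, 3], [6, 9]]

Answer:
[[1, 3, 7], [6, 9]]
[[1, 3], [6, 9]]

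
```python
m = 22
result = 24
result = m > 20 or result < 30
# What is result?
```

Trace:
`m = 22` → m = 22
`result = 24` → result = 24
`result = m > 20 or result < 30` → result = True
So result = True

Answer: True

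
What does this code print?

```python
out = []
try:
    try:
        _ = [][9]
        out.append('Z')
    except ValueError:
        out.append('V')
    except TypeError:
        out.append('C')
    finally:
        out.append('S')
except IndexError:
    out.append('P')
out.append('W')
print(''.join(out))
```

Execution trace: 'S' (finally) → 'P' (outer except IndexError) → 'W' (after the try/except). Output: SPW

Answer: SPW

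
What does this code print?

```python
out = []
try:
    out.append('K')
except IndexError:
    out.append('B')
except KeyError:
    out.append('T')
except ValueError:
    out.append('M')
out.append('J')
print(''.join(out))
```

Execution trace: 'K' (try body, no exception) → 'J' (after the try/except). Output: KJ

Answer: KJ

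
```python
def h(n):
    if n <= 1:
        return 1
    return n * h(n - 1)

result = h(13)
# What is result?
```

h(13) = 13 * 12 * 11 * 10 * 9 * 8 * 7 * 6 * 5 * 4 * 3 * 2 * 1 = 6227020800

Answer: 6227020800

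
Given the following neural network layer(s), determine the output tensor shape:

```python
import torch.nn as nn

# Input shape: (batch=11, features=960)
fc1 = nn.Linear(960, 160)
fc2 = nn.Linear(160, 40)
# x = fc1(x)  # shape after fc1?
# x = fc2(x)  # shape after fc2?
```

Input: (11, 960) -> after fc1: (11, 160) -> Output: (11, 40)

Answer: (11, 40)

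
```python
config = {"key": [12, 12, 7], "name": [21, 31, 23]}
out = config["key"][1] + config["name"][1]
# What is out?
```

Trace:
`config = {"key": [12, 12, 7], "name": [21, 31, 23]}` → config = {'key': [12, 12, 7], 'name': [21, 31, 23]}
`out = config["key"][1] + config["name"][1]` → out = 43
So out = 43

Answer: 43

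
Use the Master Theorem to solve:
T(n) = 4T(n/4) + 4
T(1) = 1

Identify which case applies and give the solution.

a=4, b=4, f(n)=4. log_4(4) = 1. Since c=0 < 1, Case 1 applies: T(n) = Θ(n^log_b(a)) = O(n).

Answer: O(n) - Case 1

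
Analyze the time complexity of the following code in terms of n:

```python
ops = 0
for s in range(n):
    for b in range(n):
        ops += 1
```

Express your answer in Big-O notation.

Each loop level contributes: n × n. Multiplying the contributions gives O(n^2).

Answer: O(n^2)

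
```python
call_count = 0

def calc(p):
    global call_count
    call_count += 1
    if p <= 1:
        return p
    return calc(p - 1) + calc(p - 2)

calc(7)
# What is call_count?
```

Calls(p) = 1 + Calls(p-1) + Calls(p-2); Calls(0)=Calls(1)=1. For p=7 this gives 41.

Answer: 41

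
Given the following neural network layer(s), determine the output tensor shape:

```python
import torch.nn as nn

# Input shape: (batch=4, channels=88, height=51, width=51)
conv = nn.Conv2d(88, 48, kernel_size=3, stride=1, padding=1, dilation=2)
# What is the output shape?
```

Input: (4, 88, 51, 51) -> Output: (4, 48, 49, 49)

Answer: (4, 48, 49, 49)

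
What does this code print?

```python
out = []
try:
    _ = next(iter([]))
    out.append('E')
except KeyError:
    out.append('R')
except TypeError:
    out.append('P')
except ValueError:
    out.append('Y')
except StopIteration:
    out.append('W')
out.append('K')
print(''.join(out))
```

Execution trace: 'W' (except StopIteration) → 'K' (after the try/except). Output: WK

Answer: WK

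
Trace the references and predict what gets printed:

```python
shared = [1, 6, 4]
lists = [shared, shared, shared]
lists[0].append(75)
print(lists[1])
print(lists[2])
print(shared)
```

Key concept: list of same reference.
Step by step:
`shared = [1, 6, 4]` → shared = [1, 6, 4]
`lists = [shared, shared, shared]` → lists = [[1, 6, 4], [1, 6, 4], [1, 6, 4]]
`lists[0].append(75)` → shared = [1, 6, 4, 75]; lists = [[1, 6, 4, 75], [1, 6, 4, 75], [1, 6, 4, 75]]
`print(lists[1])` → prints [1, 6, 4, 75]
`print(lists[2])` → prints [1, 6, 4, 75]
`print(shared)` → prints [1, 6, 4, 75]

Answer:
[1, 6, 4, 75]
[1, 6, 4, 75]
[1, 6, 4, 75]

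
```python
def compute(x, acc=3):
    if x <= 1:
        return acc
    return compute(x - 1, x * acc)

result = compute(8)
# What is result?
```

Accumulator trace (n, acc): (8, 3) -> (7, 24) -> (6, 168) -> (5, 1008) -> (4, 5040) -> (3, 20160) -> (2, 60480) -> (1, 120960) -> return 120960

Answer: 120960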